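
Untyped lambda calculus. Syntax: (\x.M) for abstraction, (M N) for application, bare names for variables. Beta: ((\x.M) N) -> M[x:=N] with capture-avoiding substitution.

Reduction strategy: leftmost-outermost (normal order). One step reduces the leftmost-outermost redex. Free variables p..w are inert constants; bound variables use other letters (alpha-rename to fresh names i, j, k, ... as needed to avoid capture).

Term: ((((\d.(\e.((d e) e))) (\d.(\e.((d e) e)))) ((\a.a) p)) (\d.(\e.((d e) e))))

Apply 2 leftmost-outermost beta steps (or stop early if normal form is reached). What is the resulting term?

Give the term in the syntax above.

Step 0: ((((\d.(\e.((d e) e))) (\d.(\e.((d e) e)))) ((\a.a) p)) (\d.(\e.((d e) e))))
Step 1: (((\e.(((\d.(\e.((d e) e))) e) e)) ((\a.a) p)) (\d.(\e.((d e) e))))
Step 2: ((((\d.(\e.((d e) e))) ((\a.a) p)) ((\a.a) p)) (\d.(\e.((d e) e))))

Answer: ((((\d.(\e.((d e) e))) ((\a.a) p)) ((\a.a) p)) (\d.(\e.((d e) e))))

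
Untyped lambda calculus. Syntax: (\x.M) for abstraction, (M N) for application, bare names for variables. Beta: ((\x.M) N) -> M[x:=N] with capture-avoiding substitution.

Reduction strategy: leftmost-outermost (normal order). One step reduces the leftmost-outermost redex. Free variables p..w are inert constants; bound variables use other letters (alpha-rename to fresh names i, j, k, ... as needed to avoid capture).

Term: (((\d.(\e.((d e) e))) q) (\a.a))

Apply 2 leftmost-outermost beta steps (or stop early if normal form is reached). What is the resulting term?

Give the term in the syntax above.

Answer: ((q (\a.a)) (\a.a))

Derivation:
Step 0: (((\d.(\e.((d e) e))) q) (\a.a))
Step 1: ((\e.((q e) e)) (\a.a))
Step 2: ((q (\a.a)) (\a.a))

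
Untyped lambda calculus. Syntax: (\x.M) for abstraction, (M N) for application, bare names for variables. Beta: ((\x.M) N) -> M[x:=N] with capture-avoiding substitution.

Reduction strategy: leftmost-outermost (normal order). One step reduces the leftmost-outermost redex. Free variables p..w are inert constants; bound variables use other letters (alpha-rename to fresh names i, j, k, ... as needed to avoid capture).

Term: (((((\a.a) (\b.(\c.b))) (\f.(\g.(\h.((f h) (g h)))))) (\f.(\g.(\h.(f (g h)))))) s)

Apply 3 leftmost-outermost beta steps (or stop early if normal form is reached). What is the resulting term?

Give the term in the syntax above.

Step 0: (((((\a.a) (\b.(\c.b))) (\f.(\g.(\h.((f h) (g h)))))) (\f.(\g.(\h.(f (g h)))))) s)
Step 1: ((((\b.(\c.b)) (\f.(\g.(\h.((f h) (g h)))))) (\f.(\g.(\h.(f (g h)))))) s)
Step 2: (((\c.(\f.(\g.(\h.((f h) (g h)))))) (\f.(\g.(\h.(f (g h)))))) s)
Step 3: ((\f.(\g.(\h.((f h) (g h))))) s)

Answer: ((\f.(\g.(\h.((f h) (g h))))) s)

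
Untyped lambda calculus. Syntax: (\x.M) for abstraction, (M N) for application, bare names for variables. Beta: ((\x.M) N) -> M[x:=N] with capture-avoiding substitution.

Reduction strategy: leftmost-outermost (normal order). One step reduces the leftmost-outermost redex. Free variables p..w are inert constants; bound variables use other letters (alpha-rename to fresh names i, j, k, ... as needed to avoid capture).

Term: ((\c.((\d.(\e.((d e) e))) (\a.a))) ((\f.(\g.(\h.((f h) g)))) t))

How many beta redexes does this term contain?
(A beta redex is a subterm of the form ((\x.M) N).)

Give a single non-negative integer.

Answer: 3

Derivation:
Term: ((\c.((\d.(\e.((d e) e))) (\a.a))) ((\f.(\g.(\h.((f h) g)))) t))
  Redex: ((\c.((\d.(\e.((d e) e))) (\a.a))) ((\f.(\g.(\h.((f h) g)))) t))
  Redex: ((\d.(\e.((d e) e))) (\a.a))
  Redex: ((\f.(\g.(\h.((f h) g)))) t)
Total redexes: 3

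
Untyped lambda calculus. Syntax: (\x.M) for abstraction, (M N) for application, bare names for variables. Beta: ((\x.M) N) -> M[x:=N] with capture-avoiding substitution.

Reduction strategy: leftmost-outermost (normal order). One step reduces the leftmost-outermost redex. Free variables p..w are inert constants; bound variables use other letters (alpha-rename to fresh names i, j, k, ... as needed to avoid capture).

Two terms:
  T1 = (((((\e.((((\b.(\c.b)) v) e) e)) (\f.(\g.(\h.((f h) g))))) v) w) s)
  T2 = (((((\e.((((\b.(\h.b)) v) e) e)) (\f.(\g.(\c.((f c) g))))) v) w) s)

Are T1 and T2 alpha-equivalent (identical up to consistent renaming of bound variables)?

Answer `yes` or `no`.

Term 1: (((((\e.((((\b.(\c.b)) v) e) e)) (\f.(\g.(\h.((f h) g))))) v) w) s)
Term 2: (((((\e.((((\b.(\h.b)) v) e) e)) (\f.(\g.(\c.((f c) g))))) v) w) s)
Alpha-equivalence: compare structure up to binder renaming.
Result: True

Answer: yes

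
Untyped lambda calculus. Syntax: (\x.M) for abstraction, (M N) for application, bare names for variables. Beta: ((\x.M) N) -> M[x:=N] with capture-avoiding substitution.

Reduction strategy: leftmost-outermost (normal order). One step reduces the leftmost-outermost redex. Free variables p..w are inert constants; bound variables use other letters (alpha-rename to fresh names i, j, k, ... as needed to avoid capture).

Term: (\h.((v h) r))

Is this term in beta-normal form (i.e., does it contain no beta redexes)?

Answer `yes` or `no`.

Answer: yes

Derivation:
Term: (\h.((v h) r))
No beta redexes found.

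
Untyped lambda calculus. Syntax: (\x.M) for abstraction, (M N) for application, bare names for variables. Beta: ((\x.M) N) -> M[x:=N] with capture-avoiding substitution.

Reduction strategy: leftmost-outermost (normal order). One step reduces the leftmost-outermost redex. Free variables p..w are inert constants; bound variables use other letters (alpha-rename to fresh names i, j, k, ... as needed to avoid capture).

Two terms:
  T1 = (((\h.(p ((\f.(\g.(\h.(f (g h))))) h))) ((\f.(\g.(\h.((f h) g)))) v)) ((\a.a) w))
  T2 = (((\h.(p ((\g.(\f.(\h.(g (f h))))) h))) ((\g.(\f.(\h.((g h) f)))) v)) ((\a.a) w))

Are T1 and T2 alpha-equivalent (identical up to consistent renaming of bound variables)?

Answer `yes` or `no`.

Term 1: (((\h.(p ((\f.(\g.(\h.(f (g h))))) h))) ((\f.(\g.(\h.((f h) g)))) v)) ((\a.a) w))
Term 2: (((\h.(p ((\g.(\f.(\h.(g (f h))))) h))) ((\g.(\f.(\h.((g h) f)))) v)) ((\a.a) w))
Alpha-equivalence: compare structure up to binder renaming.
Result: True

Answer: yes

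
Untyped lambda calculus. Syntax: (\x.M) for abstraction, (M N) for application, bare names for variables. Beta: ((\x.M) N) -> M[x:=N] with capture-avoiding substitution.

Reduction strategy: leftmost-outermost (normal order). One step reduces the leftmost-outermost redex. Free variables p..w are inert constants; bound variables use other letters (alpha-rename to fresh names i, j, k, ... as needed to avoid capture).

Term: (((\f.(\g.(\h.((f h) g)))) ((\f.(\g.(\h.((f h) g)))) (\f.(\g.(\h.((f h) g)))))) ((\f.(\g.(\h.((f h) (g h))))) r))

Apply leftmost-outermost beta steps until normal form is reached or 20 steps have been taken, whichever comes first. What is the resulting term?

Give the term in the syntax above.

Answer: (\h.(\i.((r h) (i h))))

Derivation:
Step 0: (((\f.(\g.(\h.((f h) g)))) ((\f.(\g.(\h.((f h) g)))) (\f.(\g.(\h.((f h) g)))))) ((\f.(\g.(\h.((f h) (g h))))) r))
Step 1: ((\g.(\h.((((\f.(\g.(\h.((f h) g)))) (\f.(\g.(\h.((f h) g))))) h) g))) ((\f.(\g.(\h.((f h) (g h))))) r))
Step 2: (\h.((((\f.(\g.(\h.((f h) g)))) (\f.(\g.(\h.((f h) g))))) h) ((\f.(\g.(\h.((f h) (g h))))) r)))
Step 3: (\h.(((\g.(\h.(((\f.(\g.(\h.((f h) g)))) h) g))) h) ((\f.(\g.(\h.((f h) (g h))))) r)))
Step 4: (\h.((\i.(((\f.(\g.(\h.((f h) g)))) i) h)) ((\f.(\g.(\h.((f h) (g h))))) r)))
Step 5: (\h.(((\f.(\g.(\h.((f h) g)))) ((\f.(\g.(\h.((f h) (g h))))) r)) h))
Step 6: (\h.((\g.(\h.((((\f.(\g.(\h.((f h) (g h))))) r) h) g))) h))
Step 7: (\h.(\i.((((\f.(\g.(\h.((f h) (g h))))) r) i) h)))
Step 8: (\h.(\i.(((\g.(\h.((r h) (g h)))) i) h)))
Step 9: (\h.(\i.((\h.((r h) (i h))) h)))
Step 10: (\h.(\i.((r h) (i h))))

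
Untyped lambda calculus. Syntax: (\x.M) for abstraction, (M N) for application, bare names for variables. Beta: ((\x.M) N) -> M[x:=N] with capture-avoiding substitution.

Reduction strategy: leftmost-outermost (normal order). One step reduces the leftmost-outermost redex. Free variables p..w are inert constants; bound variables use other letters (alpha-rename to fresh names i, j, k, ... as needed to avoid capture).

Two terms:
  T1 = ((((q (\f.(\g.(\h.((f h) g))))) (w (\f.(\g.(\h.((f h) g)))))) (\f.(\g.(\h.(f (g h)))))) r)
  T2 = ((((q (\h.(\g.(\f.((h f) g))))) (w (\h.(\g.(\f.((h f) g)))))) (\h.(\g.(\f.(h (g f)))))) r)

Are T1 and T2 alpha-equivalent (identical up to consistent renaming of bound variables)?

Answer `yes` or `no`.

Term 1: ((((q (\f.(\g.(\h.((f h) g))))) (w (\f.(\g.(\h.((f h) g)))))) (\f.(\g.(\h.(f (g h)))))) r)
Term 2: ((((q (\h.(\g.(\f.((h f) g))))) (w (\h.(\g.(\f.((h f) g)))))) (\h.(\g.(\f.(h (g f)))))) r)
Alpha-equivalence: compare structure up to binder renaming.
Result: True

Answer: yes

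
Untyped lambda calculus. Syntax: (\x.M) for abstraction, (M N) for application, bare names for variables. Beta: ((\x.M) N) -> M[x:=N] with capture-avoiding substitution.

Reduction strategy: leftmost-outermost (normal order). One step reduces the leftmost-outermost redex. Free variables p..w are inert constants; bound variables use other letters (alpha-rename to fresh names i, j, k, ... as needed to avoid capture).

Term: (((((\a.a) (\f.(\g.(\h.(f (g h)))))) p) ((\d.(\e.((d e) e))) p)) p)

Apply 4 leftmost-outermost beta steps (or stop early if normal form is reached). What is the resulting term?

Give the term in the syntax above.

Step 0: (((((\a.a) (\f.(\g.(\h.(f (g h)))))) p) ((\d.(\e.((d e) e))) p)) p)
Step 1: ((((\f.(\g.(\h.(f (g h))))) p) ((\d.(\e.((d e) e))) p)) p)
Step 2: (((\g.(\h.(p (g h)))) ((\d.(\e.((d e) e))) p)) p)
Step 3: ((\h.(p (((\d.(\e.((d e) e))) p) h))) p)
Step 4: (p (((\d.(\e.((d e) e))) p) p))

Answer: (p (((\d.(\e.((d e) e))) p) p))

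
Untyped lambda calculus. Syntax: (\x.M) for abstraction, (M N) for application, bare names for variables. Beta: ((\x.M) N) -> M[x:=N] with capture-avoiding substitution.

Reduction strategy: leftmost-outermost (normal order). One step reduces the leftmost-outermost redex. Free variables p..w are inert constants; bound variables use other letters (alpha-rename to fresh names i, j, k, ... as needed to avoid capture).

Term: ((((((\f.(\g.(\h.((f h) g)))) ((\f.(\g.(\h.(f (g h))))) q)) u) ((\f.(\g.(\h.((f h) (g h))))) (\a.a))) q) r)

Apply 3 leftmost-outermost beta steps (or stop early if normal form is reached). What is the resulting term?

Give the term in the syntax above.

Answer: ((((((\f.(\g.(\h.(f (g h))))) q) ((\f.(\g.(\h.((f h) (g h))))) (\a.a))) u) q) r)

Derivation:
Step 0: ((((((\f.(\g.(\h.((f h) g)))) ((\f.(\g.(\h.(f (g h))))) q)) u) ((\f.(\g.(\h.((f h) (g h))))) (\a.a))) q) r)
Step 1: (((((\g.(\h.((((\f.(\g.(\h.(f (g h))))) q) h) g))) u) ((\f.(\g.(\h.((f h) (g h))))) (\a.a))) q) r)
Step 2: ((((\h.((((\f.(\g.(\h.(f (g h))))) q) h) u)) ((\f.(\g.(\h.((f h) (g h))))) (\a.a))) q) r)
Step 3: ((((((\f.(\g.(\h.(f (g h))))) q) ((\f.(\g.(\h.((f h) (g h))))) (\a.a))) u) q) r)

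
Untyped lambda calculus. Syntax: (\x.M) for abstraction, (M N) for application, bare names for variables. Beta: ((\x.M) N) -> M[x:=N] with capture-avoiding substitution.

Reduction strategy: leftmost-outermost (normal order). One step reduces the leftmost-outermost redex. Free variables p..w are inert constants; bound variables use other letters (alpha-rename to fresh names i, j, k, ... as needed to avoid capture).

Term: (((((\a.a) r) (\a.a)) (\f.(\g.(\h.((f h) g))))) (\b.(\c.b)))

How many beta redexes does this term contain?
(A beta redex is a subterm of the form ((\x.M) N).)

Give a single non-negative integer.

Answer: 1

Derivation:
Term: (((((\a.a) r) (\a.a)) (\f.(\g.(\h.((f h) g))))) (\b.(\c.b)))
  Redex: ((\a.a) r)
Total redexes: 1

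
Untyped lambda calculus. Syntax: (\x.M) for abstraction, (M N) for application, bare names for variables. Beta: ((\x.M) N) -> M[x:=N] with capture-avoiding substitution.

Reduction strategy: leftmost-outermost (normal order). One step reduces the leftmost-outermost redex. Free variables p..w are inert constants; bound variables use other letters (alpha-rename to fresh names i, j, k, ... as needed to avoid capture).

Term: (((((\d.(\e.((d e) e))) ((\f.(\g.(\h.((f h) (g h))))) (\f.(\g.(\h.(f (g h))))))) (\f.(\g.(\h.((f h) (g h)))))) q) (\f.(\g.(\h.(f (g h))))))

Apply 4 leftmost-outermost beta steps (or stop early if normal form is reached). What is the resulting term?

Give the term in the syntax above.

Step 0: (((((\d.(\e.((d e) e))) ((\f.(\g.(\h.((f h) (g h))))) (\f.(\g.(\h.(f (g h))))))) (\f.(\g.(\h.((f h) (g h)))))) q) (\f.(\g.(\h.(f (g h))))))
Step 1: ((((\e.((((\f.(\g.(\h.((f h) (g h))))) (\f.(\g.(\h.(f (g h)))))) e) e)) (\f.(\g.(\h.((f h) (g h)))))) q) (\f.(\g.(\h.(f (g h))))))
Step 2: ((((((\f.(\g.(\h.((f h) (g h))))) (\f.(\g.(\h.(f (g h)))))) (\f.(\g.(\h.((f h) (g h)))))) (\f.(\g.(\h.((f h) (g h)))))) q) (\f.(\g.(\h.(f (g h))))))
Step 3: (((((\g.(\h.(((\f.(\g.(\h.(f (g h))))) h) (g h)))) (\f.(\g.(\h.((f h) (g h)))))) (\f.(\g.(\h.((f h) (g h)))))) q) (\f.(\g.(\h.(f (g h))))))
Step 4: ((((\h.(((\f.(\g.(\h.(f (g h))))) h) ((\f.(\g.(\h.((f h) (g h))))) h))) (\f.(\g.(\h.((f h) (g h)))))) q) (\f.(\g.(\h.(f (g h))))))

Answer: ((((\h.(((\f.(\g.(\h.(f (g h))))) h) ((\f.(\g.(\h.((f h) (g h))))) h))) (\f.(\g.(\h.((f h) (g h)))))) q) (\f.(\g.(\h.(f (g h))))))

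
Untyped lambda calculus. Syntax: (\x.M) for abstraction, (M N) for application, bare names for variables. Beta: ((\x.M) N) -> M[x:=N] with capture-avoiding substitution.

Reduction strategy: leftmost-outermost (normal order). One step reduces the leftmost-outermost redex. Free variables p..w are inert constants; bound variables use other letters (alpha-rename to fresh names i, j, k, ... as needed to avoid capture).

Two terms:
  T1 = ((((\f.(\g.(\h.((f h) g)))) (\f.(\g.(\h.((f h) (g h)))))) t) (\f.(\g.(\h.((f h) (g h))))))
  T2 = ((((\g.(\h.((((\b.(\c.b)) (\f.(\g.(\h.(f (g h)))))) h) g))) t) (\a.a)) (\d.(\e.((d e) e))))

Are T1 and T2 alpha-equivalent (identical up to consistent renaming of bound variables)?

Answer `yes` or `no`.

Answer: no

Derivation:
Term 1: ((((\f.(\g.(\h.((f h) g)))) (\f.(\g.(\h.((f h) (g h)))))) t) (\f.(\g.(\h.((f h) (g h))))))
Term 2: ((((\g.(\h.((((\b.(\c.b)) (\f.(\g.(\h.(f (g h)))))) h) g))) t) (\a.a)) (\d.(\e.((d e) e))))
Alpha-equivalence: compare structure up to binder renaming.
Result: False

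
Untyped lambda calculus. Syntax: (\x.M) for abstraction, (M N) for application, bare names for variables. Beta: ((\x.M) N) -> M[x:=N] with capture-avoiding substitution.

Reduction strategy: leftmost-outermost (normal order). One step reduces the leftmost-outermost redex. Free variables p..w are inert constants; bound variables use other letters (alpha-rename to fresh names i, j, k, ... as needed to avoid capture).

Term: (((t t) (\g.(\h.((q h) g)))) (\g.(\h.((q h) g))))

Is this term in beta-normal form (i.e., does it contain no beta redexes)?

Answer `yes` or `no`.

Term: (((t t) (\g.(\h.((q h) g)))) (\g.(\h.((q h) g))))
No beta redexes found.

Answer: yes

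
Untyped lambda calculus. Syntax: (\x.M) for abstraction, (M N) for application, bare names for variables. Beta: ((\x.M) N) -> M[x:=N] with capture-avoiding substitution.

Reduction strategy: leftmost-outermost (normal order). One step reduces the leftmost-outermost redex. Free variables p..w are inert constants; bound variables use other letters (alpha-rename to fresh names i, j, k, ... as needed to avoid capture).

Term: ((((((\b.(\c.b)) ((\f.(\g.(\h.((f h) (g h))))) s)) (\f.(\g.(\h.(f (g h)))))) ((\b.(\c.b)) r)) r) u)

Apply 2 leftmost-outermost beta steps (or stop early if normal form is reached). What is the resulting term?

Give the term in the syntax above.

Answer: (((((\f.(\g.(\h.((f h) (g h))))) s) ((\b.(\c.b)) r)) r) u)

Derivation:
Step 0: ((((((\b.(\c.b)) ((\f.(\g.(\h.((f h) (g h))))) s)) (\f.(\g.(\h.(f (g h)))))) ((\b.(\c.b)) r)) r) u)
Step 1: (((((\c.((\f.(\g.(\h.((f h) (g h))))) s)) (\f.(\g.(\h.(f (g h)))))) ((\b.(\c.b)) r)) r) u)
Step 2: (((((\f.(\g.(\h.((f h) (g h))))) s) ((\b.(\c.b)) r)) r) u)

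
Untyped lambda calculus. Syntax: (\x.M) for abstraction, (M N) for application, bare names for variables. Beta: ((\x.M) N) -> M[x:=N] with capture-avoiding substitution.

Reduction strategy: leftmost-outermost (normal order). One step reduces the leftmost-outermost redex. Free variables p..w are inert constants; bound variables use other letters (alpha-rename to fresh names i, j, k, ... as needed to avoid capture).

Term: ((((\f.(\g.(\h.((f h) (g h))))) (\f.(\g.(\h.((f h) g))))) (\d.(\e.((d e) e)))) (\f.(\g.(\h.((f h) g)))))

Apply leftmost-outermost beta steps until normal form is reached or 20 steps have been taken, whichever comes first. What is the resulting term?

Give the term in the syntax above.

Answer: (\h.(\i.((h i) (\e.(\h.((e h) e))))))

Derivation:
Step 0: ((((\f.(\g.(\h.((f h) (g h))))) (\f.(\g.(\h.((f h) g))))) (\d.(\e.((d e) e)))) (\f.(\g.(\h.((f h) g)))))
Step 1: (((\g.(\h.(((\f.(\g.(\h.((f h) g)))) h) (g h)))) (\d.(\e.((d e) e)))) (\f.(\g.(\h.((f h) g)))))
Step 2: ((\h.(((\f.(\g.(\h.((f h) g)))) h) ((\d.(\e.((d e) e))) h))) (\f.(\g.(\h.((f h) g)))))
Step 3: (((\f.(\g.(\h.((f h) g)))) (\f.(\g.(\h.((f h) g))))) ((\d.(\e.((d e) e))) (\f.(\g.(\h.((f h) g))))))
Step 4: ((\g.(\h.(((\f.(\g.(\h.((f h) g)))) h) g))) ((\d.(\e.((d e) e))) (\f.(\g.(\h.((f h) g))))))
Step 5: (\h.(((\f.(\g.(\h.((f h) g)))) h) ((\d.(\e.((d e) e))) (\f.(\g.(\h.((f h) g)))))))
Step 6: (\h.((\g.(\i.((h i) g))) ((\d.(\e.((d e) e))) (\f.(\g.(\h.((f h) g)))))))
Step 7: (\h.(\i.((h i) ((\d.(\e.((d e) e))) (\f.(\g.(\h.((f h) g))))))))
Step 8: (\h.(\i.((h i) (\e.(((\f.(\g.(\h.((f h) g)))) e) e)))))
Step 9: (\h.(\i.((h i) (\e.((\g.(\h.((e h) g))) e)))))
Step 10: (\h.(\i.((h i) (\e.(\h.((e h) e))))))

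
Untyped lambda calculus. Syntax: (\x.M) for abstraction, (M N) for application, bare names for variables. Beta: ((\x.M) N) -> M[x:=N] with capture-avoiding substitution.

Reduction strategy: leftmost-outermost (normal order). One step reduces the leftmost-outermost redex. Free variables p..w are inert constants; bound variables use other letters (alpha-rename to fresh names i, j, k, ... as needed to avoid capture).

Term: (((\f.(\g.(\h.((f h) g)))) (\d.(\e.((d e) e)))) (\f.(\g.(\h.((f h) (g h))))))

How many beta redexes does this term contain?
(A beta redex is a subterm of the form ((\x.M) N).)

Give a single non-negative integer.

Answer: 1

Derivation:
Term: (((\f.(\g.(\h.((f h) g)))) (\d.(\e.((d e) e)))) (\f.(\g.(\h.((f h) (g h))))))
  Redex: ((\f.(\g.(\h.((f h) g)))) (\d.(\e.((d e) e))))
Total redexes: 1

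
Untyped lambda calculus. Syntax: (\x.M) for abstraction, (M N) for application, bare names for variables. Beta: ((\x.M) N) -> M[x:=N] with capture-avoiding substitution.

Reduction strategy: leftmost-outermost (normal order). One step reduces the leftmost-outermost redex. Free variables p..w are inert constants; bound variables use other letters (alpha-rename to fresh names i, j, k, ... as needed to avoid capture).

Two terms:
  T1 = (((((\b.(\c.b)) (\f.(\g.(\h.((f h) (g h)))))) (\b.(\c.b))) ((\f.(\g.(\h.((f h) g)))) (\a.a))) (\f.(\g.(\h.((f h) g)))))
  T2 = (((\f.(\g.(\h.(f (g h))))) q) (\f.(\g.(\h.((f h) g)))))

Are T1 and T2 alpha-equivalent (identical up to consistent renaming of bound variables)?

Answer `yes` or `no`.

Term 1: (((((\b.(\c.b)) (\f.(\g.(\h.((f h) (g h)))))) (\b.(\c.b))) ((\f.(\g.(\h.((f h) g)))) (\a.a))) (\f.(\g.(\h.((f h) g)))))
Term 2: (((\f.(\g.(\h.(f (g h))))) q) (\f.(\g.(\h.((f h) g)))))
Alpha-equivalence: compare structure up to binder renaming.
Result: False

Answer: no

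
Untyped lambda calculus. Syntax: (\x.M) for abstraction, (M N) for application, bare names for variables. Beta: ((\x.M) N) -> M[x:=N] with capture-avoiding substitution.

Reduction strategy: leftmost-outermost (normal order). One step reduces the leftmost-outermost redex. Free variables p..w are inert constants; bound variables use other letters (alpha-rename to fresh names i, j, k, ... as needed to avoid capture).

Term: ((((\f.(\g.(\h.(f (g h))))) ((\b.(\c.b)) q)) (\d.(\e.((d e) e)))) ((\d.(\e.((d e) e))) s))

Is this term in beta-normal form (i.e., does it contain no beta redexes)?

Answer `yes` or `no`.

Term: ((((\f.(\g.(\h.(f (g h))))) ((\b.(\c.b)) q)) (\d.(\e.((d e) e)))) ((\d.(\e.((d e) e))) s))
Found 3 beta redex(es).

Answer: no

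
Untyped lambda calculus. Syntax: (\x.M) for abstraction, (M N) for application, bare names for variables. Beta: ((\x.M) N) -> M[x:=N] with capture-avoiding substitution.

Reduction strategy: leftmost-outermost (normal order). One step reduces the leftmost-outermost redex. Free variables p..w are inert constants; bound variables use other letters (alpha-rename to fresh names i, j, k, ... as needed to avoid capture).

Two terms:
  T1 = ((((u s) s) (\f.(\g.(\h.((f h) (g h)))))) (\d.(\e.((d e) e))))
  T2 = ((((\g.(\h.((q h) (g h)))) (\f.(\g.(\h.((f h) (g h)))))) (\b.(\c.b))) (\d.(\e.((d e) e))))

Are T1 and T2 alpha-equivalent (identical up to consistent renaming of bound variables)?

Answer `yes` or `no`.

Answer: no

Derivation:
Term 1: ((((u s) s) (\f.(\g.(\h.((f h) (g h)))))) (\d.(\e.((d e) e))))
Term 2: ((((\g.(\h.((q h) (g h)))) (\f.(\g.(\h.((f h) (g h)))))) (\b.(\c.b))) (\d.(\e.((d e) e))))
Alpha-equivalence: compare structure up to binder renaming.
Result: False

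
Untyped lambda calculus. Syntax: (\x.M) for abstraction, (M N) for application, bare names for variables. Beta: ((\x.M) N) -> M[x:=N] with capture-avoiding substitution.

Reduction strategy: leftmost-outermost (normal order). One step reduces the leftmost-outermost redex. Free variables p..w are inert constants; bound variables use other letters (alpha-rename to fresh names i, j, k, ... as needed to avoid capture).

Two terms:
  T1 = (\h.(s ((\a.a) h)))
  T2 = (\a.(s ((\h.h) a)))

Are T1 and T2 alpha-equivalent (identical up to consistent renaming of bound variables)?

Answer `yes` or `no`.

Answer: yes

Derivation:
Term 1: (\h.(s ((\a.a) h)))
Term 2: (\a.(s ((\h.h) a)))
Alpha-equivalence: compare structure up to binder renaming.
Result: True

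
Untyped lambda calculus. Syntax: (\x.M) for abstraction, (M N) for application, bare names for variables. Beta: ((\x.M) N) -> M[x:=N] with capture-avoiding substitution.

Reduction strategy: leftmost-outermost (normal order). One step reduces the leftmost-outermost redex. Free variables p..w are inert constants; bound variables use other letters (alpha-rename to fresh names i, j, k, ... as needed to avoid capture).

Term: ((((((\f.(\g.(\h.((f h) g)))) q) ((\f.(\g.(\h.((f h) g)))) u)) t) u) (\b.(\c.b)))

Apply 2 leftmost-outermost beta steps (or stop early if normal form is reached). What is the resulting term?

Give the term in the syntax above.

Step 0: ((((((\f.(\g.(\h.((f h) g)))) q) ((\f.(\g.(\h.((f h) g)))) u)) t) u) (\b.(\c.b)))
Step 1: (((((\g.(\h.((q h) g))) ((\f.(\g.(\h.((f h) g)))) u)) t) u) (\b.(\c.b)))
Step 2: ((((\h.((q h) ((\f.(\g.(\h.((f h) g)))) u))) t) u) (\b.(\c.b)))

Answer: ((((\h.((q h) ((\f.(\g.(\h.((f h) g)))) u))) t) u) (\b.(\c.b)))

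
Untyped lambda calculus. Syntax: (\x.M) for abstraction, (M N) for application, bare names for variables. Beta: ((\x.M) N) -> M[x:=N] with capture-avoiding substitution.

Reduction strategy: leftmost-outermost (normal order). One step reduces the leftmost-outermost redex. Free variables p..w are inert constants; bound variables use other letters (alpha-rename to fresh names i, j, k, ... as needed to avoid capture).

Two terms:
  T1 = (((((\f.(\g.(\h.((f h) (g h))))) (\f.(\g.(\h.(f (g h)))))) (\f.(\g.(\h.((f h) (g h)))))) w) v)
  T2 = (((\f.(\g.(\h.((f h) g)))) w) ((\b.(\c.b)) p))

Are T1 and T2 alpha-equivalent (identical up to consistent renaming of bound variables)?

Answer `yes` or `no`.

Answer: no

Derivation:
Term 1: (((((\f.(\g.(\h.((f h) (g h))))) (\f.(\g.(\h.(f (g h)))))) (\f.(\g.(\h.((f h) (g h)))))) w) v)
Term 2: (((\f.(\g.(\h.((f h) g)))) w) ((\b.(\c.b)) p))
Alpha-equivalence: compare structure up to binder renaming.
Result: False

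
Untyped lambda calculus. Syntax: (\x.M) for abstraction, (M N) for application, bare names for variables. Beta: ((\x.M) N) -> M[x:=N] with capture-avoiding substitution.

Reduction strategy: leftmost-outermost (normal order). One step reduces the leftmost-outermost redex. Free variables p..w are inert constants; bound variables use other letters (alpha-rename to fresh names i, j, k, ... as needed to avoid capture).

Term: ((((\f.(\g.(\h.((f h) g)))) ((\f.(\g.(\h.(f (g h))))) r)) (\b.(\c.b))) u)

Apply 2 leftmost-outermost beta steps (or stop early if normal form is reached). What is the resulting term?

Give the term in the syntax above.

Step 0: ((((\f.(\g.(\h.((f h) g)))) ((\f.(\g.(\h.(f (g h))))) r)) (\b.(\c.b))) u)
Step 1: (((\g.(\h.((((\f.(\g.(\h.(f (g h))))) r) h) g))) (\b.(\c.b))) u)
Step 2: ((\h.((((\f.(\g.(\h.(f (g h))))) r) h) (\b.(\c.b)))) u)

Answer: ((\h.((((\f.(\g.(\h.(f (g h))))) r) h) (\b.(\c.b)))) u)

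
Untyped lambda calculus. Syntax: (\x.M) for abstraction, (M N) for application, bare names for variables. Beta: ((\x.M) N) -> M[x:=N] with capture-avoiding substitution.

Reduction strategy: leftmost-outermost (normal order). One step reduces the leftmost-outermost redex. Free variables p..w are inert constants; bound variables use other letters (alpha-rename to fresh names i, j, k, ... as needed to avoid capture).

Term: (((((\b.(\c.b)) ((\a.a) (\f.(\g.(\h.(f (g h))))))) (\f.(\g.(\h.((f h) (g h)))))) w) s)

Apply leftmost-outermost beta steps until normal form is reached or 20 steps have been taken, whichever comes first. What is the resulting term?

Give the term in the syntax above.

Answer: (\h.(w (s h)))

Derivation:
Step 0: (((((\b.(\c.b)) ((\a.a) (\f.(\g.(\h.(f (g h))))))) (\f.(\g.(\h.((f h) (g h)))))) w) s)
Step 1: ((((\c.((\a.a) (\f.(\g.(\h.(f (g h))))))) (\f.(\g.(\h.((f h) (g h)))))) w) s)
Step 2: ((((\a.a) (\f.(\g.(\h.(f (g h)))))) w) s)
Step 3: (((\f.(\g.(\h.(f (g h))))) w) s)
Step 4: ((\g.(\h.(w (g h)))) s)
Step 5: (\h.(w (s h)))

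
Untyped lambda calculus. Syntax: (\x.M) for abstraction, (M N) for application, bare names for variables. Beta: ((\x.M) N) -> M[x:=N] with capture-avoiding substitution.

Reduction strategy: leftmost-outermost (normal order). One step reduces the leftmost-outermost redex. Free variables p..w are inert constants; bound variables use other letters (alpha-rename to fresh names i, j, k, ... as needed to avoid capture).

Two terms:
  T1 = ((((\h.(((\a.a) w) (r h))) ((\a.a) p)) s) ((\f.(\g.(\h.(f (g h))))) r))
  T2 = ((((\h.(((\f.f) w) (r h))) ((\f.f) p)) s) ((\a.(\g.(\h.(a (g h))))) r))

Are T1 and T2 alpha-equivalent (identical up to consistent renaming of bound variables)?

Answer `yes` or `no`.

Answer: yes

Derivation:
Term 1: ((((\h.(((\a.a) w) (r h))) ((\a.a) p)) s) ((\f.(\g.(\h.(f (g h))))) r))
Term 2: ((((\h.(((\f.f) w) (r h))) ((\f.f) p)) s) ((\a.(\g.(\h.(a (g h))))) r))
Alpha-equivalence: compare structure up to binder renaming.
Result: True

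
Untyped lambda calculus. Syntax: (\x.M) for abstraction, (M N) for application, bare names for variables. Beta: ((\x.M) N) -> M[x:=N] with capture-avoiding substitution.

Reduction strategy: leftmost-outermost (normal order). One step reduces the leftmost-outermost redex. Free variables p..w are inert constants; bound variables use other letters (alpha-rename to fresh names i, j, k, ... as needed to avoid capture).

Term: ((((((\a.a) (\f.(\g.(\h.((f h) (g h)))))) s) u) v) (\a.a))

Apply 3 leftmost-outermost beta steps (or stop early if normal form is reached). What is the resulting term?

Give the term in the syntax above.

Answer: (((\h.((s h) (u h))) v) (\a.a))

Derivation:
Step 0: ((((((\a.a) (\f.(\g.(\h.((f h) (g h)))))) s) u) v) (\a.a))
Step 1: (((((\f.(\g.(\h.((f h) (g h))))) s) u) v) (\a.a))
Step 2: ((((\g.(\h.((s h) (g h)))) u) v) (\a.a))
Step 3: (((\h.((s h) (u h))) v) (\a.a))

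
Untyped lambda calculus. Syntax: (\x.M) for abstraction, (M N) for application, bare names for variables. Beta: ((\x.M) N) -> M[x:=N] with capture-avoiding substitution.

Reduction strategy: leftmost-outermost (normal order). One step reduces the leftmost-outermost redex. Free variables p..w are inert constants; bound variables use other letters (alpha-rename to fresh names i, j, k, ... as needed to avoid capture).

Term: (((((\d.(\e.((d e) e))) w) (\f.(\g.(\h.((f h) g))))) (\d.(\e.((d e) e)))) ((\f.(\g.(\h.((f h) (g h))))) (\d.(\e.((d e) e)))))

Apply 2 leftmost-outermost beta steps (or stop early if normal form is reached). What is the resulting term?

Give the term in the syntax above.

Step 0: (((((\d.(\e.((d e) e))) w) (\f.(\g.(\h.((f h) g))))) (\d.(\e.((d e) e)))) ((\f.(\g.(\h.((f h) (g h))))) (\d.(\e.((d e) e)))))
Step 1: ((((\e.((w e) e)) (\f.(\g.(\h.((f h) g))))) (\d.(\e.((d e) e)))) ((\f.(\g.(\h.((f h) (g h))))) (\d.(\e.((d e) e)))))
Step 2: ((((w (\f.(\g.(\h.((f h) g))))) (\f.(\g.(\h.((f h) g))))) (\d.(\e.((d e) e)))) ((\f.(\g.(\h.((f h) (g h))))) (\d.(\e.((d e) e)))))

Answer: ((((w (\f.(\g.(\h.((f h) g))))) (\f.(\g.(\h.((f h) g))))) (\d.(\e.((d e) e)))) ((\f.(\g.(\h.((f h) (g h))))) (\d.(\e.((d e) e)))))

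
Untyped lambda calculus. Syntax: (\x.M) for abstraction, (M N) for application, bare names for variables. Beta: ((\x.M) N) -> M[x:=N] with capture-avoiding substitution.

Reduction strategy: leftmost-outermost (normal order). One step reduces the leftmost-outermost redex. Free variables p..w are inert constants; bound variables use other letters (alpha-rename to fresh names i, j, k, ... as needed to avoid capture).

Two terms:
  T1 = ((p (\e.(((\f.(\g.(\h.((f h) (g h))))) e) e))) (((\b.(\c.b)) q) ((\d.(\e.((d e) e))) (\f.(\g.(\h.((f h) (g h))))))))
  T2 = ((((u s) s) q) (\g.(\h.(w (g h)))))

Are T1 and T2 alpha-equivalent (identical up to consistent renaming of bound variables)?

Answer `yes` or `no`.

Term 1: ((p (\e.(((\f.(\g.(\h.((f h) (g h))))) e) e))) (((\b.(\c.b)) q) ((\d.(\e.((d e) e))) (\f.(\g.(\h.((f h) (g h))))))))
Term 2: ((((u s) s) q) (\g.(\h.(w (g h)))))
Alpha-equivalence: compare structure up to binder renaming.
Result: False

Answer: no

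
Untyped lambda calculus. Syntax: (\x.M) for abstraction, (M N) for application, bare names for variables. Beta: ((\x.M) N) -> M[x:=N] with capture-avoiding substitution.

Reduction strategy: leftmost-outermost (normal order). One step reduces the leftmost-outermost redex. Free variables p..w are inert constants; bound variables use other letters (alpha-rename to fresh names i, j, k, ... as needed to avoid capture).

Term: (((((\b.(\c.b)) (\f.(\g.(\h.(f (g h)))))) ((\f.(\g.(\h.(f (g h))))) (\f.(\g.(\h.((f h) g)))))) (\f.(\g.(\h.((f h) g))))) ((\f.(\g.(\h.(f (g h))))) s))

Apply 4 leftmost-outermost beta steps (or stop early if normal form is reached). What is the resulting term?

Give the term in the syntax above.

Answer: (\h.((\f.(\g.(\h.((f h) g)))) (((\f.(\g.(\h.(f (g h))))) s) h)))

Derivation:
Step 0: (((((\b.(\c.b)) (\f.(\g.(\h.(f (g h)))))) ((\f.(\g.(\h.(f (g h))))) (\f.(\g.(\h.((f h) g)))))) (\f.(\g.(\h.((f h) g))))) ((\f.(\g.(\h.(f (g h))))) s))
Step 1: ((((\c.(\f.(\g.(\h.(f (g h)))))) ((\f.(\g.(\h.(f (g h))))) (\f.(\g.(\h.((f h) g)))))) (\f.(\g.(\h.((f h) g))))) ((\f.(\g.(\h.(f (g h))))) s))
Step 2: (((\f.(\g.(\h.(f (g h))))) (\f.(\g.(\h.((f h) g))))) ((\f.(\g.(\h.(f (g h))))) s))
Step 3: ((\g.(\h.((\f.(\g.(\h.((f h) g)))) (g h)))) ((\f.(\g.(\h.(f (g h))))) s))
Step 4: (\h.((\f.(\g.(\h.((f h) g)))) (((\f.(\g.(\h.(f (g h))))) s) h)))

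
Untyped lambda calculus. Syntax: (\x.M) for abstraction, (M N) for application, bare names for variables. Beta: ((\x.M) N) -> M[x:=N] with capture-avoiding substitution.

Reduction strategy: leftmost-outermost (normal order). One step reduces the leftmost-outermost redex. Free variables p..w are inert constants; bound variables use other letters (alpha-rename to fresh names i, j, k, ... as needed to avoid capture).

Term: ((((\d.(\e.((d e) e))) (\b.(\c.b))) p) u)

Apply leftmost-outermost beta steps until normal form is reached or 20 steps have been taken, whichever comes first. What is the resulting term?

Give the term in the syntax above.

Answer: (p u)

Derivation:
Step 0: ((((\d.(\e.((d e) e))) (\b.(\c.b))) p) u)
Step 1: (((\e.(((\b.(\c.b)) e) e)) p) u)
Step 2: ((((\b.(\c.b)) p) p) u)
Step 3: (((\c.p) p) u)
Step 4: (p u)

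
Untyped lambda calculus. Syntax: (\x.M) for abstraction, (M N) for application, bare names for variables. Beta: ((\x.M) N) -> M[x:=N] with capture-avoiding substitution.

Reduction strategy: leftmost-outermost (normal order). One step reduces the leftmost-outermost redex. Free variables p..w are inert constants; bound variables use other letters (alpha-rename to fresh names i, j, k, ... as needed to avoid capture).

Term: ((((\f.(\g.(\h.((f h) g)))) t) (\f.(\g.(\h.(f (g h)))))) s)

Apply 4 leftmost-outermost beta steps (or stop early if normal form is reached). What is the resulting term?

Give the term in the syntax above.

Answer: ((t s) (\f.(\g.(\h.(f (g h))))))

Derivation:
Step 0: ((((\f.(\g.(\h.((f h) g)))) t) (\f.(\g.(\h.(f (g h)))))) s)
Step 1: (((\g.(\h.((t h) g))) (\f.(\g.(\h.(f (g h)))))) s)
Step 2: ((\h.((t h) (\f.(\g.(\h.(f (g h))))))) s)
Step 3: ((t s) (\f.(\g.(\h.(f (g h))))))
Step 4: (normal form reached)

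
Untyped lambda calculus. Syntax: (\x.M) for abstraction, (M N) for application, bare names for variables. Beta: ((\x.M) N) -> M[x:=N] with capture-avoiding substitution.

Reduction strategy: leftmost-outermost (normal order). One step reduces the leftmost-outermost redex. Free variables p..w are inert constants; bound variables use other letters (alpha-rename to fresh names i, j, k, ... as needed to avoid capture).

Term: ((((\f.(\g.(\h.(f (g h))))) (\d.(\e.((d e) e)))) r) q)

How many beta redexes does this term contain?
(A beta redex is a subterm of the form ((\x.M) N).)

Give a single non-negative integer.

Answer: 1

Derivation:
Term: ((((\f.(\g.(\h.(f (g h))))) (\d.(\e.((d e) e)))) r) q)
  Redex: ((\f.(\g.(\h.(f (g h))))) (\d.(\e.((d e) e))))
Total redexes: 1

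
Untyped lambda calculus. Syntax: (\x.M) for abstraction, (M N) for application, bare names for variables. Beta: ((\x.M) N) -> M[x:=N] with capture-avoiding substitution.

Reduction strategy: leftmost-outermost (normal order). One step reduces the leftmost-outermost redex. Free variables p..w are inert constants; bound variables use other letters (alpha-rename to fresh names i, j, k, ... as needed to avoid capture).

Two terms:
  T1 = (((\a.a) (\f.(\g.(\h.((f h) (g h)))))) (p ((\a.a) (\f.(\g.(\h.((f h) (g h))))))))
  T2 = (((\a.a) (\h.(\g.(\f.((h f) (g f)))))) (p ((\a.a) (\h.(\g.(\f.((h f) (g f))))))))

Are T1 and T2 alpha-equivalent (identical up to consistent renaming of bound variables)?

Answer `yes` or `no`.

Answer: yes

Derivation:
Term 1: (((\a.a) (\f.(\g.(\h.((f h) (g h)))))) (p ((\a.a) (\f.(\g.(\h.((f h) (g h))))))))
Term 2: (((\a.a) (\h.(\g.(\f.((h f) (g f)))))) (p ((\a.a) (\h.(\g.(\f.((h f) (g f))))))))
Alpha-equivalence: compare structure up to binder renaming.
Result: True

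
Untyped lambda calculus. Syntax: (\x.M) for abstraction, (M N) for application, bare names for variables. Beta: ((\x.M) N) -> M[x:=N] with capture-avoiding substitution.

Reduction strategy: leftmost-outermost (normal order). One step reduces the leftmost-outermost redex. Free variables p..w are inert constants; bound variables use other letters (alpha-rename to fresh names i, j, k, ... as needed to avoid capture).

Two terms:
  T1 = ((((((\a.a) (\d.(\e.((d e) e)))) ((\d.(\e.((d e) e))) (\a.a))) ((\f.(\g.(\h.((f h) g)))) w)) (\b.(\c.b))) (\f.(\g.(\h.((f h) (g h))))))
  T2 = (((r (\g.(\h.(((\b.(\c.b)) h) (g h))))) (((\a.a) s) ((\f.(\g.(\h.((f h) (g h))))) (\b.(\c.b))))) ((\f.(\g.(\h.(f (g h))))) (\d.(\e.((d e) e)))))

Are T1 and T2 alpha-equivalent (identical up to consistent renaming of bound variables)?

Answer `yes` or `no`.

Answer: no

Derivation:
Term 1: ((((((\a.a) (\d.(\e.((d e) e)))) ((\d.(\e.((d e) e))) (\a.a))) ((\f.(\g.(\h.((f h) g)))) w)) (\b.(\c.b))) (\f.(\g.(\h.((f h) (g h))))))
Term 2: (((r (\g.(\h.(((\b.(\c.b)) h) (g h))))) (((\a.a) s) ((\f.(\g.(\h.((f h) (g h))))) (\b.(\c.b))))) ((\f.(\g.(\h.(f (g h))))) (\d.(\e.((d e) e)))))
Alpha-equivalence: compare structure up to binder renaming.
Result: False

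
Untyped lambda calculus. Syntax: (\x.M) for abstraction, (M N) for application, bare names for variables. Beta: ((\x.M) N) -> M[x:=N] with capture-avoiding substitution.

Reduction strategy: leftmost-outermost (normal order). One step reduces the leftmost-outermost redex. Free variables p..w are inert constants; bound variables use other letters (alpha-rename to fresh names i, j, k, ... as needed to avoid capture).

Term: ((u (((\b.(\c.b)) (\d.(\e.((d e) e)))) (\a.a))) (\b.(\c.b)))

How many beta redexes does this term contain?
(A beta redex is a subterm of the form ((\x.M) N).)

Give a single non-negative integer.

Answer: 1

Derivation:
Term: ((u (((\b.(\c.b)) (\d.(\e.((d e) e)))) (\a.a))) (\b.(\c.b)))
  Redex: ((\b.(\c.b)) (\d.(\e.((d e) e))))
Total redexes: 1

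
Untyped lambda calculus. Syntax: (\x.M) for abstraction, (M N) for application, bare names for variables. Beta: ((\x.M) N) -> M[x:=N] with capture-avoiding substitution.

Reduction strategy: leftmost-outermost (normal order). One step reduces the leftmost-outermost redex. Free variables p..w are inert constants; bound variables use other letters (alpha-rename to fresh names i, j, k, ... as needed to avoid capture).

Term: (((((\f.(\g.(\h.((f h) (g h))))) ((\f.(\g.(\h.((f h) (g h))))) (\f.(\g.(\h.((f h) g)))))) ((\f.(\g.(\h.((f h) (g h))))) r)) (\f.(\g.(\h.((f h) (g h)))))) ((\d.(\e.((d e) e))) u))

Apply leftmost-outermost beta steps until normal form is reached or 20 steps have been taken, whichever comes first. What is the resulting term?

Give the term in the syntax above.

Step 0: (((((\f.(\g.(\h.((f h) (g h))))) ((\f.(\g.(\h.((f h) (g h))))) (\f.(\g.(\h.((f h) g)))))) ((\f.(\g.(\h.((f h) (g h))))) r)) (\f.(\g.(\h.((f h) (g h)))))) ((\d.(\e.((d e) e))) u))
Step 1: ((((\g.(\h.((((\f.(\g.(\h.((f h) (g h))))) (\f.(\g.(\h.((f h) g))))) h) (g h)))) ((\f.(\g.(\h.((f h) (g h))))) r)) (\f.(\g.(\h.((f h) (g h)))))) ((\d.(\e.((d e) e))) u))
Step 2: (((\h.((((\f.(\g.(\h.((f h) (g h))))) (\f.(\g.(\h.((f h) g))))) h) (((\f.(\g.(\h.((f h) (g h))))) r) h))) (\f.(\g.(\h.((f h) (g h)))))) ((\d.(\e.((d e) e))) u))
Step 3: (((((\f.(\g.(\h.((f h) (g h))))) (\f.(\g.(\h.((f h) g))))) (\f.(\g.(\h.((f h) (g h)))))) (((\f.(\g.(\h.((f h) (g h))))) r) (\f.(\g.(\h.((f h) (g h))))))) ((\d.(\e.((d e) e))) u))
Step 4: ((((\g.(\h.(((\f.(\g.(\h.((f h) g)))) h) (g h)))) (\f.(\g.(\h.((f h) (g h)))))) (((\f.(\g.(\h.((f h) (g h))))) r) (\f.(\g.(\h.((f h) (g h))))))) ((\d.(\e.((d e) e))) u))
Step 5: (((\h.(((\f.(\g.(\h.((f h) g)))) h) ((\f.(\g.(\h.((f h) (g h))))) h))) (((\f.(\g.(\h.((f h) (g h))))) r) (\f.(\g.(\h.((f h) (g h))))))) ((\d.(\e.((d e) e))) u))
Step 6: ((((\f.(\g.(\h.((f h) g)))) (((\f.(\g.(\h.((f h) (g h))))) r) (\f.(\g.(\h.((f h) (g h))))))) ((\f.(\g.(\h.((f h) (g h))))) (((\f.(\g.(\h.((f h) (g h))))) r) (\f.(\g.(\h.((f h) (g h)))))))) ((\d.(\e.((d e) e))) u))
Step 7: (((\g.(\h.(((((\f.(\g.(\h.((f h) (g h))))) r) (\f.(\g.(\h.((f h) (g h)))))) h) g))) ((\f.(\g.(\h.((f h) (g h))))) (((\f.(\g.(\h.((f h) (g h))))) r) (\f.(\g.(\h.((f h) (g h)))))))) ((\d.(\e.((d e) e))) u))
Step 8: ((\h.(((((\f.(\g.(\h.((f h) (g h))))) r) (\f.(\g.(\h.((f h) (g h)))))) h) ((\f.(\g.(\h.((f h) (g h))))) (((\f.(\g.(\h.((f h) (g h))))) r) (\f.(\g.(\h.((f h) (g h))))))))) ((\d.(\e.((d e) e))) u))
Step 9: (((((\f.(\g.(\h.((f h) (g h))))) r) (\f.(\g.(\h.((f h) (g h)))))) ((\d.(\e.((d e) e))) u)) ((\f.(\g.(\h.((f h) (g h))))) (((\f.(\g.(\h.((f h) (g h))))) r) (\f.(\g.(\h.((f h) (g h))))))))
Step 10: ((((\g.(\h.((r h) (g h)))) (\f.(\g.(\h.((f h) (g h)))))) ((\d.(\e.((d e) e))) u)) ((\f.(\g.(\h.((f h) (g h))))) (((\f.(\g.(\h.((f h) (g h))))) r) (\f.(\g.(\h.((f h) (g h))))))))
Step 11: (((\h.((r h) ((\f.(\g.(\h.((f h) (g h))))) h))) ((\d.(\e.((d e) e))) u)) ((\f.(\g.(\h.((f h) (g h))))) (((\f.(\g.(\h.((f h) (g h))))) r) (\f.(\g.(\h.((f h) (g h))))))))
Step 12: (((r ((\d.(\e.((d e) e))) u)) ((\f.(\g.(\h.((f h) (g h))))) ((\d.(\e.((d e) e))) u))) ((\f.(\g.(\h.((f h) (g h))))) (((\f.(\g.(\h.((f h) (g h))))) r) (\f.(\g.(\h.((f h) (g h))))))))
Step 13: (((r (\e.((u e) e))) ((\f.(\g.(\h.((f h) (g h))))) ((\d.(\e.((d e) e))) u))) ((\f.(\g.(\h.((f h) (g h))))) (((\f.(\g.(\h.((f h) (g h))))) r) (\f.(\g.(\h.((f h) (g h))))))))
Step 14: (((r (\e.((u e) e))) (\g.(\h.((((\d.(\e.((d e) e))) u) h) (g h))))) ((\f.(\g.(\h.((f h) (g h))))) (((\f.(\g.(\h.((f h) (g h))))) r) (\f.(\g.(\h.((f h) (g h))))))))
Step 15: (((r (\e.((u e) e))) (\g.(\h.(((\e.((u e) e)) h) (g h))))) ((\f.(\g.(\h.((f h) (g h))))) (((\f.(\g.(\h.((f h) (g h))))) r) (\f.(\g.(\h.((f h) (g h))))))))
Step 16: (((r (\e.((u e) e))) (\g.(\h.(((u h) h) (g h))))) ((\f.(\g.(\h.((f h) (g h))))) (((\f.(\g.(\h.((f h) (g h))))) r) (\f.(\g.(\h.((f h) (g h))))))))
Step 17: (((r (\e.((u e) e))) (\g.(\h.(((u h) h) (g h))))) (\g.(\h.(((((\f.(\g.(\h.((f h) (g h))))) r) (\f.(\g.(\h.((f h) (g h)))))) h) (g h)))))
Step 18: (((r (\e.((u e) e))) (\g.(\h.(((u h) h) (g h))))) (\g.(\h.((((\g.(\h.((r h) (g h)))) (\f.(\g.(\h.((f h) (g h)))))) h) (g h)))))
Step 19: (((r (\e.((u e) e))) (\g.(\h.(((u h) h) (g h))))) (\g.(\h.(((\h.((r h) ((\f.(\g.(\h.((f h) (g h))))) h))) h) (g h)))))
Step 20: (((r (\e.((u e) e))) (\g.(\h.(((u h) h) (g h))))) (\g.(\h.(((r h) ((\f.(\g.(\h.((f h) (g h))))) h)) (g h)))))

Answer: (((r (\e.((u e) e))) (\g.(\h.(((u h) h) (g h))))) (\g.(\h.(((r h) ((\f.(\g.(\h.((f h) (g h))))) h)) (g h)))))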